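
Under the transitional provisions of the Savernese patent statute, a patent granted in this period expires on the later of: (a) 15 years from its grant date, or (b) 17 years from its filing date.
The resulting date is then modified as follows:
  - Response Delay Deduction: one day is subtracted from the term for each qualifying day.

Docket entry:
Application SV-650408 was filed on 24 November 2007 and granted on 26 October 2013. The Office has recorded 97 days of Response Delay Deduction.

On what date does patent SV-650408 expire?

July 21, 2028

(a) grant + 15 years → 26 October 2028.
(b) filing + 17 years → 24 November 2024.
Later of the two: 26 October 2028.
Response Delay Deduction: −97 days → 21 July 2028.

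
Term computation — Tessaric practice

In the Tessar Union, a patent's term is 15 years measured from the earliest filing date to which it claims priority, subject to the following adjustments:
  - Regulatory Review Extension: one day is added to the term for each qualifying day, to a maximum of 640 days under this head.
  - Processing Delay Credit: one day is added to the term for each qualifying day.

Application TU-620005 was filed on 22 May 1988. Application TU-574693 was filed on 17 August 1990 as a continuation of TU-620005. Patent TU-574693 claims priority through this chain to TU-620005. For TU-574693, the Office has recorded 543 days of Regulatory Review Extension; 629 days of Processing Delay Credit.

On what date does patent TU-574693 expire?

2006-08-06

Earliest priority filing: 22 May 1988.
Base term: 22 May 1988 + 15 years → 22 May 2003.
Regulatory Review Extension: 543 days (within the 640-day cap) → +543 days → 15 November 2004.
Processing Delay Credit: +629 days → 6 August 2006.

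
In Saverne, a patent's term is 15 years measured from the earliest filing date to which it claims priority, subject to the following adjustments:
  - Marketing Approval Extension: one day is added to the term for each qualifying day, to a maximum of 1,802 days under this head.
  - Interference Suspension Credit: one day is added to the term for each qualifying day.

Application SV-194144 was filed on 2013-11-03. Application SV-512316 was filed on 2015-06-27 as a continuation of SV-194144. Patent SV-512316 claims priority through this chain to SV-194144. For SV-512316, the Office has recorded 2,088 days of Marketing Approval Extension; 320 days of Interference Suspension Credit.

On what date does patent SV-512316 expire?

2034-08-26

Earliest priority filing: 3 November 2013.
Base term: 3 November 2013 + 15 years → 3 November 2028.
Marketing Approval Extension: 2088 days claimed exceeds the 1802-day cap, so +1802 days → 10 October 2033.
Interference Suspension Credit: +320 days → 26 August 2034.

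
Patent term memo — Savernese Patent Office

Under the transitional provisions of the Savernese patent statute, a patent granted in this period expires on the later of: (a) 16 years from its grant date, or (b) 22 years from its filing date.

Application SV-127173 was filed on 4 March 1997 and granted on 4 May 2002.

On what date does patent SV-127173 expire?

(a) grant + 16 years → 4 May 2018.
(b) filing + 22 years → 4 March 2019.
Later of the two: 4 March 2019.

2019-03-04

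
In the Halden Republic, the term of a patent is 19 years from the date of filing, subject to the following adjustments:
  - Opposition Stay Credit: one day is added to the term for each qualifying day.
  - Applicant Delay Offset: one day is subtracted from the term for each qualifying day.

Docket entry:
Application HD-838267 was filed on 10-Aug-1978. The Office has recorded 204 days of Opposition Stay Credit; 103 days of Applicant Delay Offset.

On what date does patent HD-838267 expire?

November 19, 1997

Base term: filing date + 19 years → 10 August 1997.
Opposition Stay Credit: +204 days → 2 March 1998.
Applicant Delay Offset: −103 days → 19 November 1997.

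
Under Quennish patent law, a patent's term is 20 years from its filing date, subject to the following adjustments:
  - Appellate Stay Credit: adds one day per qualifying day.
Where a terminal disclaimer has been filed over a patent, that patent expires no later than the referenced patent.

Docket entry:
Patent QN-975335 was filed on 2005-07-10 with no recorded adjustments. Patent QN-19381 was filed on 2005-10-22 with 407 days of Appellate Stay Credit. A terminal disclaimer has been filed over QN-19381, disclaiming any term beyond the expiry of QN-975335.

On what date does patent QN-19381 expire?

Natural term of QN-19381:
  Base: filing + 20 years → 22 October 2025.
  Appellate Stay Credit: +407 days → 3 December 2026.
Expiry of referenced patent QN-975335:
  Base: filing + 20 years → 10 July 2025.
Terminal disclaimer: QN-19381 expires on the earlier of 3 December 2026 and 10 July 2025.

2025-07-10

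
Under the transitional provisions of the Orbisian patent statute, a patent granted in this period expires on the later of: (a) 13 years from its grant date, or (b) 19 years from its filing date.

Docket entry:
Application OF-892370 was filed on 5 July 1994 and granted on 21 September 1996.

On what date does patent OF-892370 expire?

(a) grant + 13 years → 21 September 2009.
(b) filing + 19 years → 5 July 2013.
Later of the two: 5 July 2013.

2013-07-05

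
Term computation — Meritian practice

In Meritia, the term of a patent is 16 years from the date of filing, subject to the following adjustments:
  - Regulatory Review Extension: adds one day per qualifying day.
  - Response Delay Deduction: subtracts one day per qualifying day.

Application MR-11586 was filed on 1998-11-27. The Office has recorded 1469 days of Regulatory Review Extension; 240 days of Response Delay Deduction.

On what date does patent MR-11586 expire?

Base term: filing date + 16 years → 27 November 2014.
Regulatory Review Extension: +1469 days → 5 December 2018.
Response Delay Deduction: −240 days → 9 April 2018.

April 9, 2018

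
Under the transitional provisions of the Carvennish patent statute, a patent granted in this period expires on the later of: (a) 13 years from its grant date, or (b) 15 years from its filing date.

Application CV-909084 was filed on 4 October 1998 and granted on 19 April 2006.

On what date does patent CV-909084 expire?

2019-04-19

(a) grant + 13 years → 19 April 2019.
(b) filing + 15 years → 4 October 2013.
Later of the two: 19 April 2019.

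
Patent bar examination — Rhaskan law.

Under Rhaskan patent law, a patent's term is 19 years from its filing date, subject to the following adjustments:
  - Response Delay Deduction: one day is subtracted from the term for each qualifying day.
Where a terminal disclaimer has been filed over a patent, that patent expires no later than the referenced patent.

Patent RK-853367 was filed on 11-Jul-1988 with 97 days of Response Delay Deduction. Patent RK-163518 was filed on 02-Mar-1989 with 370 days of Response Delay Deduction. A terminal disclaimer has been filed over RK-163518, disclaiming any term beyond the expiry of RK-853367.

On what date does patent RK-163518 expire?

2007-02-26

Natural term of RK-163518:
  Base: filing + 19 years → 2 March 2008.
  Response Delay Deduction: −370 days → 26 February 2007.
Expiry of referenced patent RK-853367:
  Base: filing + 19 years → 11 July 2007.
  Response Delay Deduction: −97 days → 5 April 2007.
Terminal disclaimer: RK-163518 expires on the earlier of 26 February 2007 and 5 April 2007.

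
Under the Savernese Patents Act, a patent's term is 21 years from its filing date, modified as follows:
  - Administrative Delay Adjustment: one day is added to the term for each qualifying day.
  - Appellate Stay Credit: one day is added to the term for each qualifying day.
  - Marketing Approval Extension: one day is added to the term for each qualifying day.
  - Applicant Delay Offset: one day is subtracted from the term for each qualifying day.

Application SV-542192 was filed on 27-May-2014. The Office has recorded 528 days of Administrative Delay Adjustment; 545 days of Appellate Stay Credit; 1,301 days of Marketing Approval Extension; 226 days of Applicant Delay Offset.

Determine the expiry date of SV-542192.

April 13, 2041

Base term: filing date + 21 years → 27 May 2035.
Administrative Delay Adjustment: +528 days → 5 November 2036.
Appellate Stay Credit: +545 days → 4 May 2038.
Marketing Approval Extension: +1301 days → 25 November 2041.
Applicant Delay Offset: −226 days → 13 April 2041.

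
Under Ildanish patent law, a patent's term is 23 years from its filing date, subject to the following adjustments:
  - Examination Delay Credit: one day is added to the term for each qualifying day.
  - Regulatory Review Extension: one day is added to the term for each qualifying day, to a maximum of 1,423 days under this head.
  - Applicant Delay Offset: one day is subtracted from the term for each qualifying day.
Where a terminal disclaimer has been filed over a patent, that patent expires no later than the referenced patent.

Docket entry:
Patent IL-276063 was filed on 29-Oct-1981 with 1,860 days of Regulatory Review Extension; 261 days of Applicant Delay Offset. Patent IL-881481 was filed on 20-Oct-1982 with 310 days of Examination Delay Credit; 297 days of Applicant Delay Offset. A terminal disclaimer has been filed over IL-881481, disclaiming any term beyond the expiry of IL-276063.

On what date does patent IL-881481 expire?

Natural term of IL-881481:
  Base: filing + 23 years → 20 October 2005.
  Examination Delay Credit: +310 days → 26 August 2006.
  Applicant Delay Offset: −297 days → 2 November 2005.
Expiry of referenced patent IL-276063:
  Base: filing + 23 years → 29 October 2004.
  Regulatory Review Extension: 1860 days claimed exceeds the 1423-day cap, so +1423 days → 21 September 2008.
  Applicant Delay Offset: −261 days → 4 January 2008.
Terminal disclaimer: IL-881481 expires on the earlier of 2 November 2005 and 4 January 2008.

November 2, 2005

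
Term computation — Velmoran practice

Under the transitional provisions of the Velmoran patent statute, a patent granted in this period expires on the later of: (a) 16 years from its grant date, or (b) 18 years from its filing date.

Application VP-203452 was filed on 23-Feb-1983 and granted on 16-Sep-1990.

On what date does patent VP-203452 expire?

September 16, 2006

(a) grant + 16 years → 16 September 2006.
(b) filing + 18 years → 23 February 2001.
Later of the two: 16 September 2006.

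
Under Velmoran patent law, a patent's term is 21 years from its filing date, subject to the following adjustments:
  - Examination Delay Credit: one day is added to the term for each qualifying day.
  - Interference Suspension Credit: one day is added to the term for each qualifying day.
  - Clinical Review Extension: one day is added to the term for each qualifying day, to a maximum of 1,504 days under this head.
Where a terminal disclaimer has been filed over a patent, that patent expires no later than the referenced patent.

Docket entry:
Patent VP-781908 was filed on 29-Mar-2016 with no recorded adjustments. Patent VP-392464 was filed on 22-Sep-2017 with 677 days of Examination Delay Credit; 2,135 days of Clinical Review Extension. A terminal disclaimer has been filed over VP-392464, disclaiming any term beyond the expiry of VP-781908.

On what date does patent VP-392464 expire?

Natural term of VP-392464:
  Base: filing + 21 years → 22 September 2038.
  Examination Delay Credit: +677 days → 30 July 2040.
  Clinical Review Extension: 2135 days claimed exceeds the 1504-day cap, so +1504 days → 11 September 2044.
Expiry of referenced patent VP-781908:
  Base: filing + 21 years → 29 March 2037.
Terminal disclaimer: VP-392464 expires on the earlier of 11 September 2044 and 29 March 2037.

2037-03-29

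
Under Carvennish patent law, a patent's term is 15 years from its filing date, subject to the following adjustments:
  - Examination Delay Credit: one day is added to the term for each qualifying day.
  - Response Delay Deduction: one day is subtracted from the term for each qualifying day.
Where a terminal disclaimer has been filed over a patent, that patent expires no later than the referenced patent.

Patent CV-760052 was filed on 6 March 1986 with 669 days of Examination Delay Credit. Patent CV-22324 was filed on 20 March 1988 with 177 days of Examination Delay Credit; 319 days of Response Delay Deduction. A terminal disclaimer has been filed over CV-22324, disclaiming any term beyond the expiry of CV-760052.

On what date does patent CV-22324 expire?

October 29, 2002

Natural term of CV-22324:
  Base: filing + 15 years → 20 March 2003.
  Examination Delay Credit: +177 days → 13 September 2003.
  Response Delay Deduction: −319 days → 29 October 2002.
Expiry of referenced patent CV-760052:
  Base: filing + 15 years → 6 March 2001.
  Examination Delay Credit: +669 days → 4 January 2003.
Terminal disclaimer: CV-22324 expires on the earlier of 29 October 2002 and 4 January 2003.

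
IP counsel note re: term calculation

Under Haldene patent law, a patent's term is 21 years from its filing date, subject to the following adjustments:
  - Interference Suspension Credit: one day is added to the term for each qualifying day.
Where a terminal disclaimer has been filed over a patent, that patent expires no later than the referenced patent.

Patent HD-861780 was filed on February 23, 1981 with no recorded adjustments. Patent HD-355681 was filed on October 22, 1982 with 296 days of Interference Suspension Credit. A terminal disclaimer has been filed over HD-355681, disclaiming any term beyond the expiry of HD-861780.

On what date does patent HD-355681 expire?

February 23, 2002

Natural term of HD-355681:
  Base: filing + 21 years → 22 October 2003.
  Interference Suspension Credit: +296 days → 13 August 2004.
Expiry of referenced patent HD-861780:
  Base: filing + 21 years → 23 February 2002.
Terminal disclaimer: HD-355681 expires on the earlier of 13 August 2004 and 23 February 2002.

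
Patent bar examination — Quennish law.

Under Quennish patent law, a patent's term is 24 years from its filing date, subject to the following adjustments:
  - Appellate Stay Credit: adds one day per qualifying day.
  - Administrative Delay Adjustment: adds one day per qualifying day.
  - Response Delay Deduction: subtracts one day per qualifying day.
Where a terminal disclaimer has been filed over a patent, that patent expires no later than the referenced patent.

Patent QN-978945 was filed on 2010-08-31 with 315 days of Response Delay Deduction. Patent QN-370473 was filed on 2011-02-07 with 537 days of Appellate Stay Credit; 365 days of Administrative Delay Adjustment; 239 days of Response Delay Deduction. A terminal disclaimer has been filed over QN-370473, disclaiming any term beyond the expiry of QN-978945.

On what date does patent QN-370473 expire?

Natural term of QN-370473:
  Base: filing + 24 years → 7 February 2035.
  Appellate Stay Credit: +537 days → 28 July 2036.
  Administrative Delay Adjustment: +365 days → 28 July 2037.
  Response Delay Deduction: −239 days → 1 December 2036.
Expiry of referenced patent QN-978945:
  Base: filing + 24 years → 31 August 2034.
  Response Delay Deduction: −315 days → 20 October 2033.
Terminal disclaimer: QN-370473 expires on the earlier of 1 December 2036 and 20 October 2033.

2033-10-20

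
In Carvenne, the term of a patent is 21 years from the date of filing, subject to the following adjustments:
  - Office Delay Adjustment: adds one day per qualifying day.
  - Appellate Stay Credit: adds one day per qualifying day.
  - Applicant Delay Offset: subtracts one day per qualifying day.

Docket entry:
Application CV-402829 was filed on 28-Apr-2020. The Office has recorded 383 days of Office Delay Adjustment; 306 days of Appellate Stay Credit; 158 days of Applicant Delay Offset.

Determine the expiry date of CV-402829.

Base term: filing date + 21 years → 28 April 2041.
Office Delay Adjustment: +383 days → 16 May 2042.
Appellate Stay Credit: +306 days → 18 March 2043.
Applicant Delay Offset: −158 days → 11 October 2042.

October 11, 2042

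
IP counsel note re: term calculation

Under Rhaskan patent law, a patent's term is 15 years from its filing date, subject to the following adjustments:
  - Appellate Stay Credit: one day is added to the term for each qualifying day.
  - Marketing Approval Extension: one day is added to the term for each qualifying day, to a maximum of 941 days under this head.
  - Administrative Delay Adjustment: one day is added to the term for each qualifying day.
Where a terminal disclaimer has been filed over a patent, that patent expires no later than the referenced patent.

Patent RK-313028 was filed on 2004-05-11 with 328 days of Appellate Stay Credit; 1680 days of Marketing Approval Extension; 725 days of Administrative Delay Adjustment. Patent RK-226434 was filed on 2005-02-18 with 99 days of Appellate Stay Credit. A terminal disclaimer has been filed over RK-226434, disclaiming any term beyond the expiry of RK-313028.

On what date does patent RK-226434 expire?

2020-05-27

Natural term of RK-226434:
  Base: filing + 15 years → 18 February 2020.
  Appellate Stay Credit: +99 days → 27 May 2020.
Expiry of referenced patent RK-313028:
  Base: filing + 15 years → 11 May 2019.
  Appellate Stay Credit: +328 days → 3 April 2020.
  Marketing Approval Extension: 1680 days claimed exceeds the 941-day cap, so +941 days → 31 October 2022.
  Administrative Delay Adjustment: +725 days → 25 October 2024.
Terminal disclaimer: RK-226434 expires on the earlier of 27 May 2020 and 25 October 2024.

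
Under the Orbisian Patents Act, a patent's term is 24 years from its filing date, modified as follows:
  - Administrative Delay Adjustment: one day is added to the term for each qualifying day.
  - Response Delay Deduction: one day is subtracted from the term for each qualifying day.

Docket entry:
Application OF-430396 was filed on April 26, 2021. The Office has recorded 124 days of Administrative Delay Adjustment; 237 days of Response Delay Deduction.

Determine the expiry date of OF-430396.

Base term: filing date + 24 years → 26 April 2045.
Administrative Delay Adjustment: +124 days → 28 August 2045.
Response Delay Deduction: −237 days → 3 January 2045.

January 3, 2045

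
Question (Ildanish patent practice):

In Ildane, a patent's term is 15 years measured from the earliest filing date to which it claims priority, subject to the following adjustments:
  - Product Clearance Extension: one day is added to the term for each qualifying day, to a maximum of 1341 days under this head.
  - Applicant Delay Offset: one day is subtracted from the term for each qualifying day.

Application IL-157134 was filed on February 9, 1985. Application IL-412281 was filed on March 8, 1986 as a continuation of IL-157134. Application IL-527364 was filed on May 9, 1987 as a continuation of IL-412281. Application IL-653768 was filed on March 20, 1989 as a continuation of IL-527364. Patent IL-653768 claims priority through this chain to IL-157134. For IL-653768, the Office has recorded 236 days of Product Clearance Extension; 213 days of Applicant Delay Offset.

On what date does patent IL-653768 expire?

2000-03-03

Earliest priority filing: 9 February 1985.
Base term: 9 February 1985 + 15 years → 9 February 2000.
Product Clearance Extension: 236 days (within the 1341-day cap) → +236 days → 2 October 2000.
Applicant Delay Offset: −213 days → 3 March 2000.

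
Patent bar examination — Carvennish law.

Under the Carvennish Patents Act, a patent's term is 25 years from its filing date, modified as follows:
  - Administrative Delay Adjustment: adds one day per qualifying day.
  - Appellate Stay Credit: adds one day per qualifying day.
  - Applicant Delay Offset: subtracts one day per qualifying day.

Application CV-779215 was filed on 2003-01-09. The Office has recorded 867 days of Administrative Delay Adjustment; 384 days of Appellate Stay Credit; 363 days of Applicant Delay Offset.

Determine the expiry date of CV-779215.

2030-06-15

Base term: filing date + 25 years → 9 January 2028.
Administrative Delay Adjustment: +867 days → 25 May 2030.
Appellate Stay Credit: +384 days → 13 June 2031.
Applicant Delay Offset: −363 days → 15 June 2030.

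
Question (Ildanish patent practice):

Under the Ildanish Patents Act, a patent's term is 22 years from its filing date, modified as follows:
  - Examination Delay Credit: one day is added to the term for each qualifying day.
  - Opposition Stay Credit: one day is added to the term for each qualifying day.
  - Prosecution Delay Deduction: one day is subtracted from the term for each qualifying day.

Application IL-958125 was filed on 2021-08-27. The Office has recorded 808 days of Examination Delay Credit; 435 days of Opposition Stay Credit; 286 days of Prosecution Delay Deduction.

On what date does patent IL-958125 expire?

Base term: filing date + 22 years → 27 August 2043.
Examination Delay Credit: +808 days → 12 November 2045.
Opposition Stay Credit: +435 days → 21 January 2047.
Prosecution Delay Deduction: −286 days → 10 April 2046.

2046-04-10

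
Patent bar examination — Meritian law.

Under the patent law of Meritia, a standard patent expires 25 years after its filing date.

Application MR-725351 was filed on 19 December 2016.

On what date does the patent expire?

Filing date + 25 years → 19 December 2041.

2041-12-19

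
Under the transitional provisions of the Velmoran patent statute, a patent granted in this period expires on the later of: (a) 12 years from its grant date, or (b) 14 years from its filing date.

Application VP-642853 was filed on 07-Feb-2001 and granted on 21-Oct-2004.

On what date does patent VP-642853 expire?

(a) grant + 12 years → 21 October 2016.
(b) filing + 14 years → 7 February 2015.
Later of the two: 21 October 2016.

October 21, 2016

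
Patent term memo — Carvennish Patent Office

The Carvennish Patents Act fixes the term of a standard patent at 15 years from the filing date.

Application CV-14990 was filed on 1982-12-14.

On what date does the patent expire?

1997-12-14

Filing date + 15 years → 14 December 1997.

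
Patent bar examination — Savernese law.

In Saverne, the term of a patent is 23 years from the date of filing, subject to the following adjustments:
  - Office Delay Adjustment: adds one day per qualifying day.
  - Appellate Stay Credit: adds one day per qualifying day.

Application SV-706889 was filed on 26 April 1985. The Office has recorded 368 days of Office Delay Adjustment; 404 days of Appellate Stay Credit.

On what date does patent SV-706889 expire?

June 7, 2010

Base term: filing date + 23 years → 26 April 2008.
Office Delay Adjustment: +368 days → 29 April 2009.
Appellate Stay Credit: +404 days → 7 June 2010.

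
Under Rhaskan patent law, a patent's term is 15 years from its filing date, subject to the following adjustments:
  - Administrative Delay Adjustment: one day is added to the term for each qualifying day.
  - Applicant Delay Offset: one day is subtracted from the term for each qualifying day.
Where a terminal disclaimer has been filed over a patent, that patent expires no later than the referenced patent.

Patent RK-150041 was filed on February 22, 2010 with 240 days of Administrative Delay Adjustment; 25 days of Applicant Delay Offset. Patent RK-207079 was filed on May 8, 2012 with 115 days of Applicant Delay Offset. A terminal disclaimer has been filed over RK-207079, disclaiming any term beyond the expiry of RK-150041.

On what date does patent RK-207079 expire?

September 25, 2025

Natural term of RK-207079:
  Base: filing + 15 years → 8 May 2027.
  Applicant Delay Offset: −115 days → 13 January 2027.
Expiry of referenced patent RK-150041:
  Base: filing + 15 years → 22 February 2025.
  Administrative Delay Adjustment: +240 days → 20 October 2025.
  Applicant Delay Offset: −25 days → 25 September 2025.
Terminal disclaimer: RK-207079 expires on the earlier of 13 January 2027 and 25 September 2025.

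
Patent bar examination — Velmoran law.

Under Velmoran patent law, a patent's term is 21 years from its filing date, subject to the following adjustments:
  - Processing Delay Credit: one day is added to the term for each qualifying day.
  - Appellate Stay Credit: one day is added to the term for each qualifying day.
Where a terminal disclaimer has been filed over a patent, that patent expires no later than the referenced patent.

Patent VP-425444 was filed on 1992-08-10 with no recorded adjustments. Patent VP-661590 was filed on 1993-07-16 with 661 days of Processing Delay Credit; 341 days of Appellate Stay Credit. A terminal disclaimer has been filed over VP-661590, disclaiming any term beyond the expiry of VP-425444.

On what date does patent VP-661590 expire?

August 10, 2013

Natural term of VP-661590:
  Base: filing + 21 years → 16 July 2014.
  Processing Delay Credit: +661 days → 7 May 2016.
  Appellate Stay Credit: +341 days → 13 April 2017.
Expiry of referenced patent VP-425444:
  Base: filing + 21 years → 10 August 2013.
Terminal disclaimer: VP-661590 expires on the earlier of 13 April 2017 and 10 August 2013.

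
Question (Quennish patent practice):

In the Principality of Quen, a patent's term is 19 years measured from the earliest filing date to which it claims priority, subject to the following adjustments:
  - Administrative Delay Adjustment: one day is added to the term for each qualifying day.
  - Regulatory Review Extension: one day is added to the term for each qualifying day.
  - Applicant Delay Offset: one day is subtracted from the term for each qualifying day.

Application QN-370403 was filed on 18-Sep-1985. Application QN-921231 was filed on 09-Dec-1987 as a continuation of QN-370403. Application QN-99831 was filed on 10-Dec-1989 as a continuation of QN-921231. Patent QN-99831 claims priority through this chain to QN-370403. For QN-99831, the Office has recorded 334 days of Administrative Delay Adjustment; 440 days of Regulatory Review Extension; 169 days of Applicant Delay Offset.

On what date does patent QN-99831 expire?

Earliest priority filing: 18 September 1985.
Base term: 18 September 1985 + 19 years → 18 September 2004.
Administrative Delay Adjustment: +334 days → 18 August 2005.
Regulatory Review Extension: +440 days → 1 November 2006.
Applicant Delay Offset: −169 days → 16 May 2006.

May 16, 2006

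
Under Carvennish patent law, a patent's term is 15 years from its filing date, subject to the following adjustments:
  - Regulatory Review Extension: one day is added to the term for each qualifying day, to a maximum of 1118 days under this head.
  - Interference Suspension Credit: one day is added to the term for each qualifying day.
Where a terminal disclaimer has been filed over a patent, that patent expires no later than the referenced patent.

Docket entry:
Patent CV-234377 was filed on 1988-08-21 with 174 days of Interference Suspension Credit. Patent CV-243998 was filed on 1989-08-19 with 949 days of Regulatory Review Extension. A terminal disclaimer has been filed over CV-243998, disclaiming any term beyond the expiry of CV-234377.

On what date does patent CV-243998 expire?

2004-02-11

Natural term of CV-243998:
  Base: filing + 15 years → 19 August 2004.
  Regulatory Review Extension: 949 days (within the 1118-day cap) → +949 days → 26 March 2007.
Expiry of referenced patent CV-234377:
  Base: filing + 15 years → 21 August 2003.
  Interference Suspension Credit: +174 days → 11 February 2004.
Terminal disclaimer: CV-243998 expires on the earlier of 26 March 2007 and 11 February 2004.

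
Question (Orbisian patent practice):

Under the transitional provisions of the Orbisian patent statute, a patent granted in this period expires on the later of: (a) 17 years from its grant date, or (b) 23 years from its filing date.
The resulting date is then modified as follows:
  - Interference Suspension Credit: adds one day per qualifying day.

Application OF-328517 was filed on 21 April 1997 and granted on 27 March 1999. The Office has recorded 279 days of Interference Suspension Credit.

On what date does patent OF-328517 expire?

2021-01-25

(a) grant + 17 years → 27 March 2016.
(b) filing + 23 years → 21 April 2020.
Later of the two: 21 April 2020.
Interference Suspension Credit: +279 days → 25 January 2021.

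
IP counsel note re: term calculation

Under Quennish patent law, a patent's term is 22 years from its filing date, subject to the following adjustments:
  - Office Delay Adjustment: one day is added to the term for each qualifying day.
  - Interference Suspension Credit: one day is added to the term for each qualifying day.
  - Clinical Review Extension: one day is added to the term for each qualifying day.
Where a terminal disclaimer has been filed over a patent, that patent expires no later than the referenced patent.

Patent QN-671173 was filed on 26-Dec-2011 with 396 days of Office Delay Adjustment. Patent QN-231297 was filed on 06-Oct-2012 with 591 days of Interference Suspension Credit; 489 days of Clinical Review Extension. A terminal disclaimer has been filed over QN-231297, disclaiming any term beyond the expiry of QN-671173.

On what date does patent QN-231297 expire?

January 26, 2035

Natural term of QN-231297:
  Base: filing + 22 years → 6 October 2034.
  Interference Suspension Credit: +591 days → 19 May 2036.
  Clinical Review Extension: +489 days → 20 September 2037.
Expiry of referenced patent QN-671173:
  Base: filing + 22 years → 26 December 2033.
  Office Delay Adjustment: +396 days → 26 January 2035.
Terminal disclaimer: QN-231297 expires on the earlier of 20 September 2037 and 26 January 2035.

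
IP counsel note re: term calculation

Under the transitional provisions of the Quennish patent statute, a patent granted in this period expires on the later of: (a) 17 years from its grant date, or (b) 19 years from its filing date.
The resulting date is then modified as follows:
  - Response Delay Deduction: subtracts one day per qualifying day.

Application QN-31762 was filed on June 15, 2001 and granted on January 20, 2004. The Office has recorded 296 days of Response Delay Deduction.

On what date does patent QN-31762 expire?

(a) grant + 17 years → 20 January 2021.
(b) filing + 19 years → 15 June 2020.
Later of the two: 20 January 2021.
Response Delay Deduction: −296 days → 30 March 2020.

2020-03-30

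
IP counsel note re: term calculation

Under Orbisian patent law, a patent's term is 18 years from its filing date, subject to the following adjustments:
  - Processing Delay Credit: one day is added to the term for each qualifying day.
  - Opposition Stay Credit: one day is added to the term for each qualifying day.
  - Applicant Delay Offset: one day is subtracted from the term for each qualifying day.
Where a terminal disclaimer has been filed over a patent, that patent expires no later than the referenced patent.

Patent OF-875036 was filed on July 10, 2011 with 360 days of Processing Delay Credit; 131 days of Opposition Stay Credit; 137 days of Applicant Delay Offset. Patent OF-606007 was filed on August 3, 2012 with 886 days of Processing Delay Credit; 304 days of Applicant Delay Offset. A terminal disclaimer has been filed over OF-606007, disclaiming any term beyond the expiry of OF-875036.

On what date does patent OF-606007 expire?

Natural term of OF-606007:
  Base: filing + 18 years → 3 August 2030.
  Processing Delay Credit: +886 days → 5 January 2033.
  Applicant Delay Offset: −304 days → 7 March 2032.
Expiry of referenced patent OF-875036:
  Base: filing + 18 years → 10 July 2029.
  Processing Delay Credit: +360 days → 5 July 2030.
  Opposition Stay Credit: +131 days → 13 November 2030.
  Applicant Delay Offset: −137 days → 29 June 2030.
Terminal disclaimer: OF-606007 expires on the earlier of 7 March 2032 and 29 June 2030.

2030-06-29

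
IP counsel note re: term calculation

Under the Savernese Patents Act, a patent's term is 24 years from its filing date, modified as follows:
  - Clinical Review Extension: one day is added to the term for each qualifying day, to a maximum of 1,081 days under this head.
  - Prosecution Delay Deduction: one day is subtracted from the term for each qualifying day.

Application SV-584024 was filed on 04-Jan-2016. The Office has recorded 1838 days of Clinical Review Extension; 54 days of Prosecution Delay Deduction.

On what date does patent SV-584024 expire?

October 27, 2042

Base term: filing date + 24 years → 4 January 2040.
Clinical Review Extension: 1838 days claimed exceeds the 1081-day cap, so +1081 days → 20 December 2042.
Prosecution Delay Deduction: −54 days → 27 October 2042.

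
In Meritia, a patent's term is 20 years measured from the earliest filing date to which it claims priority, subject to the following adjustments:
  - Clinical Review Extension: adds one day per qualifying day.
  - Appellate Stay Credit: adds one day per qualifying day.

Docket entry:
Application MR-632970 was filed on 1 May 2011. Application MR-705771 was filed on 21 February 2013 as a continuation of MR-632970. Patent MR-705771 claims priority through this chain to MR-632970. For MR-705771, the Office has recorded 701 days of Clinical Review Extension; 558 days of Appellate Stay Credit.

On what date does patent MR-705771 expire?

October 11, 2034

Earliest priority filing: 1 May 2011.
Base term: 1 May 2011 + 20 years → 1 May 2031.
Clinical Review Extension: +701 days → 1 April 2033.
Appellate Stay Credit: +558 days → 11 October 2034.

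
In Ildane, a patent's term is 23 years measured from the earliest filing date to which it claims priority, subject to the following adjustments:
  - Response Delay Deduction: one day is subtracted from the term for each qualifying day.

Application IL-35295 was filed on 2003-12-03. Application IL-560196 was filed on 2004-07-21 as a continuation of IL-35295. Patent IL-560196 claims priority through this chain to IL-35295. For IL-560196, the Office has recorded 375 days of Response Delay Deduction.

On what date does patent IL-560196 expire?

Earliest priority filing: 3 December 2003.
Base term: 3 December 2003 + 23 years → 3 December 2026.
Response Delay Deduction: −375 days → 23 November 2025.

November 23, 2025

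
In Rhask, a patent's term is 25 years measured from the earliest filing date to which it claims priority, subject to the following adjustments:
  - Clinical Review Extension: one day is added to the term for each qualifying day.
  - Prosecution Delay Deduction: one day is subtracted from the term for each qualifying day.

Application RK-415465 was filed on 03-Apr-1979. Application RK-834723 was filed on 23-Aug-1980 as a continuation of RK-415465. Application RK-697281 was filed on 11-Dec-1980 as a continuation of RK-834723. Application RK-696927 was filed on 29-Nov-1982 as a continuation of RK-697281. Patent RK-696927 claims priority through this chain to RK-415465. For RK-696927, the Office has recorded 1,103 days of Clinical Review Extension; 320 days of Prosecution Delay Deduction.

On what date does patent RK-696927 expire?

May 26, 2006

Earliest priority filing: 3 April 1979.
Base term: 3 April 1979 + 25 years → 3 April 2004.
Clinical Review Extension: +1103 days → 11 April 2007.
Prosecution Delay Deduction: −320 days → 26 May 2006.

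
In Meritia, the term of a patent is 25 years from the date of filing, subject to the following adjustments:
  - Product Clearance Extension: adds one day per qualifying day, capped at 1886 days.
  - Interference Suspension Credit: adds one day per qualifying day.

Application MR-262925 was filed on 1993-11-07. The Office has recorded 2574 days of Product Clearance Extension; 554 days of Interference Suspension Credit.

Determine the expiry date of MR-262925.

2025-07-13

Base term: filing date + 25 years → 7 November 2018.
Product Clearance Extension: 2574 days claimed exceeds the 1886-day cap, so +1886 days → 6 January 2024.
Interference Suspension Credit: +554 days → 13 July 2025.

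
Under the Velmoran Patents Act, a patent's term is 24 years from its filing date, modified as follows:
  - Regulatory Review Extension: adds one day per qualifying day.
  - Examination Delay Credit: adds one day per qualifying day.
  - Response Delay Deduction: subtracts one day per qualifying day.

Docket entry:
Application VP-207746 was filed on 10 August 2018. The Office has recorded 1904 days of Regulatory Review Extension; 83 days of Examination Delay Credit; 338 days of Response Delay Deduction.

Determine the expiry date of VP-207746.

Base term: filing date + 24 years → 10 August 2042.
Regulatory Review Extension: +1904 days → 27 October 2047.
Examination Delay Credit: +83 days → 18 January 2048.
Response Delay Deduction: −338 days → 14 February 2047.

2047-02-14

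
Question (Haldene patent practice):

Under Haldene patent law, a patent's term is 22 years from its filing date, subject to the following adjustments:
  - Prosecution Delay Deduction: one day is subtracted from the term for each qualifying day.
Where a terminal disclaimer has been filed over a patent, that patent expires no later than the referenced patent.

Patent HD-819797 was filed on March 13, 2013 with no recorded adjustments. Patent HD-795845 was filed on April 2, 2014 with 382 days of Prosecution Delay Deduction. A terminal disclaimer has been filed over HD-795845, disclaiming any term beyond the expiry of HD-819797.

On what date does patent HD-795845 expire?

2035-03-13

Natural term of HD-795845:
  Base: filing + 22 years → 2 April 2036.
  Prosecution Delay Deduction: −382 days → 17 March 2035.
Expiry of referenced patent HD-819797:
  Base: filing + 22 years → 13 March 2035.
Terminal disclaimer: HD-795845 expires on the earlier of 17 March 2035 and 13 March 2035.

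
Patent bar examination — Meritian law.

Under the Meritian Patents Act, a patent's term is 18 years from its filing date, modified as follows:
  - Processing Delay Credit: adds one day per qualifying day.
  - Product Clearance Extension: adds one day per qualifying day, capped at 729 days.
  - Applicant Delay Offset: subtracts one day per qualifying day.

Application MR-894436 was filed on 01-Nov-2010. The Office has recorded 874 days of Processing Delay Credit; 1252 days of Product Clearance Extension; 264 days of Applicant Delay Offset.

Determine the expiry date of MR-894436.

July 2, 2032

Base term: filing date + 18 years → 1 November 2028.
Processing Delay Credit: +874 days → 25 March 2031.
Product Clearance Extension: 1252 days claimed exceeds the 729-day cap, so +729 days → 23 March 2033.
Applicant Delay Offset: −264 days → 2 July 2032.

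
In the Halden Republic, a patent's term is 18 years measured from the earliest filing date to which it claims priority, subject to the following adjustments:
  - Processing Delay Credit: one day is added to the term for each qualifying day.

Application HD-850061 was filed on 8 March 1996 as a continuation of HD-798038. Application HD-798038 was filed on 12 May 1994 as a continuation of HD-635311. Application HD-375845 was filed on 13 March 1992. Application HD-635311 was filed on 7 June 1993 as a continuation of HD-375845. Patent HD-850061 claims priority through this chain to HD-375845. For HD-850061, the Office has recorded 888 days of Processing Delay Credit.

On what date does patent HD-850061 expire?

Earliest priority filing: 13 March 1992.
Base term: 13 March 1992 + 18 years → 13 March 2010.
Processing Delay Credit: +888 days → 17 August 2012.

August 17, 2012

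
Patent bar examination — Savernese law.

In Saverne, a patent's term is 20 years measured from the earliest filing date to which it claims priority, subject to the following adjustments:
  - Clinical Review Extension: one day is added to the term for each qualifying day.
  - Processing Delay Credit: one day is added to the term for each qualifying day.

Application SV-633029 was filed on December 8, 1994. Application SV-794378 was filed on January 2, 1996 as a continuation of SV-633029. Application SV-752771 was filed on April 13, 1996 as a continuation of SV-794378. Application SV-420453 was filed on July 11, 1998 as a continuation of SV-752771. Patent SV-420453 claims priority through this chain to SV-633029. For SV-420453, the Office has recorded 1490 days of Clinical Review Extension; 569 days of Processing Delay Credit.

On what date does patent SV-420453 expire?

July 28, 2020

Earliest priority filing: 8 December 1994.
Base term: 8 December 1994 + 20 years → 8 December 2014.
Clinical Review Extension: +1490 days → 6 January 2019.
Processing Delay Credit: +569 days → 28 July 2020.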